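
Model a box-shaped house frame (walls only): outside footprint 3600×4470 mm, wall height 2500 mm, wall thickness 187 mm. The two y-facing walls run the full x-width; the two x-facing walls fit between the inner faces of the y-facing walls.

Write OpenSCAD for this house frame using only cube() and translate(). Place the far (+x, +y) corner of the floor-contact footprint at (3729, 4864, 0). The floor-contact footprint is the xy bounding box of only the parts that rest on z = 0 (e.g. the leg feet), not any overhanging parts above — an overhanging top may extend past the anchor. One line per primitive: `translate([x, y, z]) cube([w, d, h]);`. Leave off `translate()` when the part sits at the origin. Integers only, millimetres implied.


translate([129, 394, 0]) cube([3600, 187, 2500]);
translate([129, 4677, 0]) cube([3600, 187, 2500]);
translate([129, 581, 0]) cube([187, 4096, 2500]);
translate([3542, 581, 0]) cube([187, 4096, 2500]);


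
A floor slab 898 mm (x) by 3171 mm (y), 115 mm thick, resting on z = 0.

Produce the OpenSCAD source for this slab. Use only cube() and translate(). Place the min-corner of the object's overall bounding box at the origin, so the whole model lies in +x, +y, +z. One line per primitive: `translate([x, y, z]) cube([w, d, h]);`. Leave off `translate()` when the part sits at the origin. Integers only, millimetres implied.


cube([898, 3171, 115]);


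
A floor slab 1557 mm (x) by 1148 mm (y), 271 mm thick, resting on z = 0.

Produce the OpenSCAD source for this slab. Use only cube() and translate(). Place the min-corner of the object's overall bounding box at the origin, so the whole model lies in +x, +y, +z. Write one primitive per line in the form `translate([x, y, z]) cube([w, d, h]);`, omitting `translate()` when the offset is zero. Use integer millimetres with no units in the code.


cube([1557, 1148, 271]);


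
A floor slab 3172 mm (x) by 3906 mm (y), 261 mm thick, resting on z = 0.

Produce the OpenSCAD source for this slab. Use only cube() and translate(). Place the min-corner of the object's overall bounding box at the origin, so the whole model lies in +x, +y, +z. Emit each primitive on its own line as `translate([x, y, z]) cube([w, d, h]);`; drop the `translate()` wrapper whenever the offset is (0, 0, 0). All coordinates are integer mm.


cube([3172, 3906, 261]);


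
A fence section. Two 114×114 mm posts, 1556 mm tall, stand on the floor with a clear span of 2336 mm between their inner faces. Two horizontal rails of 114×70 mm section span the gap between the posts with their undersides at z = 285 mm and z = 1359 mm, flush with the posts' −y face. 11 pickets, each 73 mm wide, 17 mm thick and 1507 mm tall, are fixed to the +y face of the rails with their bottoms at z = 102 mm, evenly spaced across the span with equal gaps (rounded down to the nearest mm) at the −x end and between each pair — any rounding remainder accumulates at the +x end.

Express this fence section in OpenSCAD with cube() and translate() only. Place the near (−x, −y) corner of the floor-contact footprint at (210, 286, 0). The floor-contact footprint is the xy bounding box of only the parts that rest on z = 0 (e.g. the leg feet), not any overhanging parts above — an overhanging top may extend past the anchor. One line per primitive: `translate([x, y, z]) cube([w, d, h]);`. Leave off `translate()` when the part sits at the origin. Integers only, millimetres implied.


translate([210, 286, 0]) cube([114, 114, 1556]);
translate([2660, 286, 0]) cube([114, 114, 1556]);
translate([324, 286, 285]) cube([2336, 114, 70]);
translate([324, 286, 1359]) cube([2336, 114, 70]);
translate([451, 400, 102]) cube([73, 17, 1507]);
translate([651, 400, 102]) cube([73, 17, 1507]);
translate([851, 400, 102]) cube([73, 17, 1507]);
translate([1051, 400, 102]) cube([73, 17, 1507]);
translate([1251, 400, 102]) cube([73, 17, 1507]);
translate([1451, 400, 102]) cube([73, 17, 1507]);
translate([1651, 400, 102]) cube([73, 17, 1507]);
translate([1851, 400, 102]) cube([73, 17, 1507]);
translate([2051, 400, 102]) cube([73, 17, 1507]);
translate([2251, 400, 102]) cube([73, 17, 1507]);
translate([2451, 400, 102]) cube([73, 17, 1507]);


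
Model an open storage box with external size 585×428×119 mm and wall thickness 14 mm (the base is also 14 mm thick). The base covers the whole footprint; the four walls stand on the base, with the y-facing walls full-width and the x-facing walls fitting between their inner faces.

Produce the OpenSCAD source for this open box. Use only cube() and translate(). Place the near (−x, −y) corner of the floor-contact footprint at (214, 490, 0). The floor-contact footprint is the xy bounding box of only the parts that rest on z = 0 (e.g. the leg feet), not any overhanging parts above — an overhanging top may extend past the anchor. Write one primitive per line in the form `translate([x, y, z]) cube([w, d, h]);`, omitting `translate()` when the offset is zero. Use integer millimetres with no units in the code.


translate([214, 490, 0]) cube([585, 428, 14]);
translate([214, 490, 14]) cube([585, 14, 105]);
translate([214, 904, 14]) cube([585, 14, 105]);
translate([214, 504, 14]) cube([14, 400, 105]);
translate([785, 504, 14]) cube([14, 400, 105]);


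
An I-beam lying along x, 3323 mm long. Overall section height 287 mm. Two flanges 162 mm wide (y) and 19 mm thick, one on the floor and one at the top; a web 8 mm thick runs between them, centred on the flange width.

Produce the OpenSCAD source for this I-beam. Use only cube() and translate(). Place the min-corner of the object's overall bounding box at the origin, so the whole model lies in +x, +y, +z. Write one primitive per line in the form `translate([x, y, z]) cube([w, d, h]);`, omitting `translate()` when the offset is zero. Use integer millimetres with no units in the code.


cube([3323, 162, 19]);
translate([0, 77, 19]) cube([3323, 8, 249]);
translate([0, 0, 268]) cube([3323, 162, 19]);


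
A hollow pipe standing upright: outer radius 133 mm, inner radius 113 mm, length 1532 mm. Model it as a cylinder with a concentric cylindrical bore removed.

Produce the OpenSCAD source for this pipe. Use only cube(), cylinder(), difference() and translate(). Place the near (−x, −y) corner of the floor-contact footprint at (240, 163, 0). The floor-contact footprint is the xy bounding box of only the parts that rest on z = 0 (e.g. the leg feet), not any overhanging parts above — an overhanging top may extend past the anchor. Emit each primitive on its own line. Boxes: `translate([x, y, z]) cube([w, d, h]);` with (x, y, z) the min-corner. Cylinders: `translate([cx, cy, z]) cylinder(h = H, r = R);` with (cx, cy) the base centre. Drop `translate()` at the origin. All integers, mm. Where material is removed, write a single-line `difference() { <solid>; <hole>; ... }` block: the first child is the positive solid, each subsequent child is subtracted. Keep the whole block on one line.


difference() { translate([373, 296, 0]) cylinder(h = 1532, r = 133); translate([373, 296, 0]) cylinder(h = 1532, r = 113); }


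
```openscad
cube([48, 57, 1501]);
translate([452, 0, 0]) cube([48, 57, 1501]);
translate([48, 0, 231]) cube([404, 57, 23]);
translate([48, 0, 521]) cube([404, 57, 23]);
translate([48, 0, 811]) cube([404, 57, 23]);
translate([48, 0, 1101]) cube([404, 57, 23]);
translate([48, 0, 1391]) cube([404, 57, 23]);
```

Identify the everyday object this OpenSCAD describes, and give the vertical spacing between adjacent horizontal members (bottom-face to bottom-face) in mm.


A ladder. The rung spacing is 290 mm.

Two tall 48×57 posts with 5 short bars between them — a ladder. Adjacent rungs sit at z = 231 and z = 521, so the spacing is 521 − 231 = 290 mm.


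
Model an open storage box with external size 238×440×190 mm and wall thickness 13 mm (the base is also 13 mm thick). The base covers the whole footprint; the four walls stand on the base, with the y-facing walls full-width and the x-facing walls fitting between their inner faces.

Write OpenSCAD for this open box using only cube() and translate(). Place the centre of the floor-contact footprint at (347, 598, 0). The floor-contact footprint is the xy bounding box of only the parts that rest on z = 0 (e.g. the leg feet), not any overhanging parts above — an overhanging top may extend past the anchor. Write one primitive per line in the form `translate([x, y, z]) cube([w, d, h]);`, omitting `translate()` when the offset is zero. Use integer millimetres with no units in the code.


translate([228, 378, 0]) cube([238, 440, 13]);
translate([228, 378, 13]) cube([238, 13, 177]);
translate([228, 805, 13]) cube([238, 13, 177]);
translate([228, 391, 13]) cube([13, 414, 177]);
translate([453, 391, 13]) cube([13, 414, 177]);


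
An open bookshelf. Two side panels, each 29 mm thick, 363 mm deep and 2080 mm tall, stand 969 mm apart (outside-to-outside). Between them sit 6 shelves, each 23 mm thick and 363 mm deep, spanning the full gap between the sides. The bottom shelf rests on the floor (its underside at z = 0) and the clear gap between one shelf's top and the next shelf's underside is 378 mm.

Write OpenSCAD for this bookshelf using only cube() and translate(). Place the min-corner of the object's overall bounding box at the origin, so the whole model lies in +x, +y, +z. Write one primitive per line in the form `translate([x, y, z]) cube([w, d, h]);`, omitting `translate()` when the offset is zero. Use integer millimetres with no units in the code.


cube([29, 363, 2080]);
translate([940, 0, 0]) cube([29, 363, 2080]);
translate([29, 0, 0]) cube([911, 363, 23]);
translate([29, 0, 401]) cube([911, 363, 23]);
translate([29, 0, 802]) cube([911, 363, 23]);
translate([29, 0, 1203]) cube([911, 363, 23]);
translate([29, 0, 1604]) cube([911, 363, 23]);
translate([29, 0, 2005]) cube([911, 363, 23]);


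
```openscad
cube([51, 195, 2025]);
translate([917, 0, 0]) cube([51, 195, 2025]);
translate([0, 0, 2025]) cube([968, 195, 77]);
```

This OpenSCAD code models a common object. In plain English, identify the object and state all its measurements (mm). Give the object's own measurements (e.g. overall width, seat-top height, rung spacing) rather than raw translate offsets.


A door frame. The clear opening is 866 mm wide and 2025 mm high. Two 51 mm wide jambs, 195 mm deep, stand either side of the opening from the floor to the top of the opening. A 77 mm thick head sits across the top of both jambs, spanning the full outside width of the frame.


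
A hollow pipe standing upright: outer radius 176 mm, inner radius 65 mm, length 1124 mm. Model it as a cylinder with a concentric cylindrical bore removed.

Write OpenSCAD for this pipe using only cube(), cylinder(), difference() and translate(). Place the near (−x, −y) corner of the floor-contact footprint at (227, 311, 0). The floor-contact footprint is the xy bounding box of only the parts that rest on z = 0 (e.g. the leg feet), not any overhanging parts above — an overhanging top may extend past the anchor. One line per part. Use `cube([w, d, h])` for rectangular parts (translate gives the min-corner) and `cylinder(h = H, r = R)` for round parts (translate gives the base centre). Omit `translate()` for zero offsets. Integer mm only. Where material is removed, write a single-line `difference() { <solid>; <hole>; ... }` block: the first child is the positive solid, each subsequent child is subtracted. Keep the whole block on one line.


difference() { translate([403, 487, 0]) cylinder(h = 1124, r = 176); translate([403, 487, 0]) cylinder(h = 1124, r = 65); }


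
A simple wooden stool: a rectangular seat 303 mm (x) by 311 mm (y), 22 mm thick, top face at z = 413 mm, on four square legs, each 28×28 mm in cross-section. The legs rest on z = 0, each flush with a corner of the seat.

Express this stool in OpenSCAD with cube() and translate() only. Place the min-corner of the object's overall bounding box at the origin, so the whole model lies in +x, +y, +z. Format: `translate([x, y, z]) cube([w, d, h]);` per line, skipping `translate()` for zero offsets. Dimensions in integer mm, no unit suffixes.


translate([0, 0, 391]) cube([303, 311, 22]);
cube([28, 28, 391]);
translate([275, 0, 0]) cube([28, 28, 391]);
translate([0, 283, 0]) cube([28, 28, 391]);
translate([275, 283, 0]) cube([28, 28, 391]);


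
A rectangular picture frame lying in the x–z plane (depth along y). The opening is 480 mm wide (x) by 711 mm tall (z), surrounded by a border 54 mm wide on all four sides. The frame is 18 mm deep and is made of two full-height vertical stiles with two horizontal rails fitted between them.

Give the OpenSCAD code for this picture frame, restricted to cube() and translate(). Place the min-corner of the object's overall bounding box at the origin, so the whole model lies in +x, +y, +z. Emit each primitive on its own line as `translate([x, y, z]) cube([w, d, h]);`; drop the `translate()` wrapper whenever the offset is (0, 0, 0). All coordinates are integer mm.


cube([54, 18, 819]);
translate([534, 0, 0]) cube([54, 18, 819]);
translate([54, 0, 0]) cube([480, 18, 54]);
translate([54, 0, 765]) cube([480, 18, 54]);


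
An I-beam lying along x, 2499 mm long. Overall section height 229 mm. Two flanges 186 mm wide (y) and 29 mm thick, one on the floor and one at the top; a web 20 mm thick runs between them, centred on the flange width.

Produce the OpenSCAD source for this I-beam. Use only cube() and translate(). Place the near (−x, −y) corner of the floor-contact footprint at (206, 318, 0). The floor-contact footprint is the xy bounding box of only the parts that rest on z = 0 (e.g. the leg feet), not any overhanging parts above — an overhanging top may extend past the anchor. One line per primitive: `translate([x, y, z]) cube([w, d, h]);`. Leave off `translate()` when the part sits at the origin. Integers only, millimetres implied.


translate([206, 318, 0]) cube([2499, 186, 29]);
translate([206, 401, 29]) cube([2499, 20, 171]);
translate([206, 318, 200]) cube([2499, 186, 29]);


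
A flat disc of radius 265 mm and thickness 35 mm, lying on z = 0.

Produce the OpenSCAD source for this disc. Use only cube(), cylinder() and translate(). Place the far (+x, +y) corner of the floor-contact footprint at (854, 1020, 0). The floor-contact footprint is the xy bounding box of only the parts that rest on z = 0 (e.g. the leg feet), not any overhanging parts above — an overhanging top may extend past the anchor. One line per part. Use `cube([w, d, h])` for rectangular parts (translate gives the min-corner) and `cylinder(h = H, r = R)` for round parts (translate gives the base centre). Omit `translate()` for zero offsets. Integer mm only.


translate([589, 755, 0]) cylinder(h = 35, r = 265);


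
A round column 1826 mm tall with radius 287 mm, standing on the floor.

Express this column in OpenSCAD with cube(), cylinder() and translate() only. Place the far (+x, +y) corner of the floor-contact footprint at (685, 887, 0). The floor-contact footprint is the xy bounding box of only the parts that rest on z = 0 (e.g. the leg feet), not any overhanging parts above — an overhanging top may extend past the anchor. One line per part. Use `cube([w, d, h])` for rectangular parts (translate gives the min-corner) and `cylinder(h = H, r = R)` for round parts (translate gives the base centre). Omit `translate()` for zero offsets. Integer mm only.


translate([398, 600, 0]) cylinder(h = 1826, r = 287);


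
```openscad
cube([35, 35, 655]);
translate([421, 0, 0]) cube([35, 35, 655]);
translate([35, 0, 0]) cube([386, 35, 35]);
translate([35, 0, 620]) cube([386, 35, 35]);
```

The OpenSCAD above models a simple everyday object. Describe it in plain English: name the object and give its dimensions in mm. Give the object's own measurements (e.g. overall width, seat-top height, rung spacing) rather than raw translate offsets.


A rectangular picture frame lying in the x–z plane (depth along y). The opening is 386 mm wide (x) by 585 mm tall (z), surrounded by a border 35 mm wide on all four sides. The frame is 35 mm deep and is made of two full-height vertical stiles with two horizontal rails fitted between them.


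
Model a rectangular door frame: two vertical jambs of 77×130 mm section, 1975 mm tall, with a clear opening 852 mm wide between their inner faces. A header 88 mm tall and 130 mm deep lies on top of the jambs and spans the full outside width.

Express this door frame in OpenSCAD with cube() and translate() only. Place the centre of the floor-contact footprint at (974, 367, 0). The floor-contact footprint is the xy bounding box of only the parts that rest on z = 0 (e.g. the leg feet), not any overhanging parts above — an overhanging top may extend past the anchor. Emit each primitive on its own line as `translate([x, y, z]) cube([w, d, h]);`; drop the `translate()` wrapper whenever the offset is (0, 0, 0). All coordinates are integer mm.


translate([471, 302, 0]) cube([77, 130, 1975]);
translate([1400, 302, 0]) cube([77, 130, 1975]);
translate([471, 302, 1975]) cube([1006, 130, 88]);


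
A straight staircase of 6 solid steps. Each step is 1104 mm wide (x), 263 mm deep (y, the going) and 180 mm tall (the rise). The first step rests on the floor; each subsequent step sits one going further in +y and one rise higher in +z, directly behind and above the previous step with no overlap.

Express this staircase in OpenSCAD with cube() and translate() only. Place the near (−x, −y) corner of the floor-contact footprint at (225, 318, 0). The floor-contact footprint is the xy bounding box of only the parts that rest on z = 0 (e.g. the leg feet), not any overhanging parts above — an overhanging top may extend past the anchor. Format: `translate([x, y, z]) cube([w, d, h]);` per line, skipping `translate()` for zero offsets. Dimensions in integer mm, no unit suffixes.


translate([225, 318, 0]) cube([1104, 263, 180]);
translate([225, 581, 180]) cube([1104, 263, 180]);
translate([225, 844, 360]) cube([1104, 263, 180]);
translate([225, 1107, 540]) cube([1104, 263, 180]);
translate([225, 1370, 720]) cube([1104, 263, 180]);
translate([225, 1633, 900]) cube([1104, 263, 180]);


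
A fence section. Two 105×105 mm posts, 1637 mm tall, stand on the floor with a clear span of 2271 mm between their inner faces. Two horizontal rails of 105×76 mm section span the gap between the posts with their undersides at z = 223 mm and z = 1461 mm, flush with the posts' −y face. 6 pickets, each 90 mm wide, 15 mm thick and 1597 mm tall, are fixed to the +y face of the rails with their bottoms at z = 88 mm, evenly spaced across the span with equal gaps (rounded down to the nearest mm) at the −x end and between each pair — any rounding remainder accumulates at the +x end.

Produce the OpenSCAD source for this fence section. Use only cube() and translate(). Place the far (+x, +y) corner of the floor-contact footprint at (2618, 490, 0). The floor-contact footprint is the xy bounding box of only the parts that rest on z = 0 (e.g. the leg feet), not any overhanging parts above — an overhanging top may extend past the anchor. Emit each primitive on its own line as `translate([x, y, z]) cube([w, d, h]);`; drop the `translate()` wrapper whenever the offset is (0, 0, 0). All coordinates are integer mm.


translate([137, 385, 0]) cube([105, 105, 1637]);
translate([2513, 385, 0]) cube([105, 105, 1637]);
translate([242, 385, 223]) cube([2271, 105, 76]);
translate([242, 385, 1461]) cube([2271, 105, 76]);
translate([489, 490, 88]) cube([90, 15, 1597]);
translate([826, 490, 88]) cube([90, 15, 1597]);
translate([1163, 490, 88]) cube([90, 15, 1597]);
translate([1500, 490, 88]) cube([90, 15, 1597]);
translate([1837, 490, 88]) cube([90, 15, 1597]);
translate([2174, 490, 88]) cube([90, 15, 1597]);


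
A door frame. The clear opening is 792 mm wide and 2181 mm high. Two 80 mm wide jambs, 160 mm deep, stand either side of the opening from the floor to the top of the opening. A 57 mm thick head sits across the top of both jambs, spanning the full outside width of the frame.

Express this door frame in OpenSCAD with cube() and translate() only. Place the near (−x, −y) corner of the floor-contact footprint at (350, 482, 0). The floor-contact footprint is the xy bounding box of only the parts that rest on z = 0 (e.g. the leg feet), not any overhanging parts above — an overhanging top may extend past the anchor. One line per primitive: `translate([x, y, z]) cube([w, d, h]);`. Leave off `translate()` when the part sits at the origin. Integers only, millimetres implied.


translate([350, 482, 0]) cube([80, 160, 2181]);
translate([1222, 482, 0]) cube([80, 160, 2181]);
translate([350, 482, 2181]) cube([952, 160, 57]);


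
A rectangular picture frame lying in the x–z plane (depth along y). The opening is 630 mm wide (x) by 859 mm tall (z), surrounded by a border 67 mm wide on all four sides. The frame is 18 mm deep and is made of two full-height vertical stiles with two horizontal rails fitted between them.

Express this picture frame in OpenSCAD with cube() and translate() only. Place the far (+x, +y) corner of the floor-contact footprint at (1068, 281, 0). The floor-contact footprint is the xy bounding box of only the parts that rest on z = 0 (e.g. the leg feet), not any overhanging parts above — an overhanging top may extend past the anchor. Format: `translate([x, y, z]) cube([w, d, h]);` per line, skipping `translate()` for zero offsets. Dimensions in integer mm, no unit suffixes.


translate([304, 263, 0]) cube([67, 18, 993]);
translate([1001, 263, 0]) cube([67, 18, 993]);
translate([371, 263, 0]) cube([630, 18, 67]);
translate([371, 263, 926]) cube([630, 18, 67]);


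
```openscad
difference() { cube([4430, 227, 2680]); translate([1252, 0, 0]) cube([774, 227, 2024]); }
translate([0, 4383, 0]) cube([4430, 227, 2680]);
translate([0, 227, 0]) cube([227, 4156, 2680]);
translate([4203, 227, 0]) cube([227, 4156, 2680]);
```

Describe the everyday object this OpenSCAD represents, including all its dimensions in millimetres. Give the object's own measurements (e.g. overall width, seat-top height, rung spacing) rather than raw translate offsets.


A single room: four walls, each 2680 mm tall and 227 mm thick, enclosing an outside footprint 4430×4610 mm (x × y), no floor or roof. The front and back walls (−y and +y sides) run the full x-width; the side walls fit between their inner faces. A door opening 774 mm wide and 2024 mm tall is cut through the front wall from the floor up, its −x edge 1252 mm from the wall's −x end.


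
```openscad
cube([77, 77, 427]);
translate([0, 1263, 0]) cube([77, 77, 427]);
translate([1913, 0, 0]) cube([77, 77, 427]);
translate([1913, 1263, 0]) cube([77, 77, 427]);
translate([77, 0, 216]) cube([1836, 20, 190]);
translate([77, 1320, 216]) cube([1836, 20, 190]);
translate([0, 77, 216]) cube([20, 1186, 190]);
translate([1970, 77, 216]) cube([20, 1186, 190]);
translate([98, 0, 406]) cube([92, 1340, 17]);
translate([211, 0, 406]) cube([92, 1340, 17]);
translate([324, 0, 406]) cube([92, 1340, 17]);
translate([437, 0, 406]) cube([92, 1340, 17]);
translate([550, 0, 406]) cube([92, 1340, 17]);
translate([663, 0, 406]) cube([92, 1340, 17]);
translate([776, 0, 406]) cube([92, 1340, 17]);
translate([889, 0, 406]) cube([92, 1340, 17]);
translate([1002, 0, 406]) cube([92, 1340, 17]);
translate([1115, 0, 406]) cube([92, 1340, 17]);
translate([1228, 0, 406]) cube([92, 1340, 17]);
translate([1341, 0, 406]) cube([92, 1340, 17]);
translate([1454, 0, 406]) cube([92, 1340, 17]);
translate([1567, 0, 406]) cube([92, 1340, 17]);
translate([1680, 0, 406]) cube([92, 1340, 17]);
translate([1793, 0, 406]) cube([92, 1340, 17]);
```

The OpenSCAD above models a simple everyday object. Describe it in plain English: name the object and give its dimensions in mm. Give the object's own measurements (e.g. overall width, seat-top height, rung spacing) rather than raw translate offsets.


A bed frame 1990 mm long (x) by 1340 mm wide (y). Four 77×77 mm corner posts, 427 mm tall, at the corners of the footprint. Four rails of 20 mm thickness and 190 mm height run between adjacent posts with their undersides at z = 216 mm, their outer faces flush with the outside of the frame (the two x-running rails run between the posts' inner faces; the two y-running rails run between the posts' inner faces). 16 slats, each 92 mm wide (x) and 17 mm thick, lie across the top of the two x-running rails, running the full 1340 mm width of the frame in y; along x they sit between the end posts with a 21 mm gap after the −x posts and between neighbouring slats, leaving 28 mm before the +x posts.


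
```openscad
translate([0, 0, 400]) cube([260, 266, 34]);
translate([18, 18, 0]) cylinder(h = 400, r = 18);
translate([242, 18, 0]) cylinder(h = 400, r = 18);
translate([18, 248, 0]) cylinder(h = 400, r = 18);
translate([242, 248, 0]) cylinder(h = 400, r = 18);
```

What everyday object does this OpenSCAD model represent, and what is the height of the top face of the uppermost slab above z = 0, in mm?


A stool. The seat height is 434 mm.

A 260×266×34 slab at z = 400 on four corner cylinders — a stool. The seat top is 400 + 34 = 434 mm.


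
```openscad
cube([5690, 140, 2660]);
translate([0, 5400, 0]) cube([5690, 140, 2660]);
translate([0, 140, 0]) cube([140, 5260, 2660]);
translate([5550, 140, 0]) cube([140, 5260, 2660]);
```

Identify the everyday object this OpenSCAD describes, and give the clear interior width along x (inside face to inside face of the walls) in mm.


A house (or room) frame. The interior width is 5410 mm.

Four 2660 mm walls enclosing a rectangle with no floor or roof — a room or house frame. Outside width is 5690 mm and wall thickness is 140 mm, so the interior width is 5690 − 2 × 140 = 5410 mm.


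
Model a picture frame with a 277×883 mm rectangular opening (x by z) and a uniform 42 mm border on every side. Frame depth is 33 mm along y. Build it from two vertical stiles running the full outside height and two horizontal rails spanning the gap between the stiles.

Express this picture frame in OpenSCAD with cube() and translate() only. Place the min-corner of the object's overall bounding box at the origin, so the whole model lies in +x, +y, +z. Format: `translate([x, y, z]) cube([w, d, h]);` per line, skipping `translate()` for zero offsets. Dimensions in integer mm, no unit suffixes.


cube([42, 33, 967]);
translate([319, 0, 0]) cube([42, 33, 967]);
translate([42, 0, 0]) cube([277, 33, 42]);
translate([42, 0, 925]) cube([277, 33, 42]);


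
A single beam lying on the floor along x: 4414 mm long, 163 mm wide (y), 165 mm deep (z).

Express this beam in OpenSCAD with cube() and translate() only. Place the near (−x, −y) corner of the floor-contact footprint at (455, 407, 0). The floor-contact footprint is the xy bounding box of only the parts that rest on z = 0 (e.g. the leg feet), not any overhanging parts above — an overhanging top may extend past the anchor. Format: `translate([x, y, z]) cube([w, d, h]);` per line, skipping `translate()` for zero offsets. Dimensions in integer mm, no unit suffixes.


translate([455, 407, 0]) cube([4414, 163, 165]);


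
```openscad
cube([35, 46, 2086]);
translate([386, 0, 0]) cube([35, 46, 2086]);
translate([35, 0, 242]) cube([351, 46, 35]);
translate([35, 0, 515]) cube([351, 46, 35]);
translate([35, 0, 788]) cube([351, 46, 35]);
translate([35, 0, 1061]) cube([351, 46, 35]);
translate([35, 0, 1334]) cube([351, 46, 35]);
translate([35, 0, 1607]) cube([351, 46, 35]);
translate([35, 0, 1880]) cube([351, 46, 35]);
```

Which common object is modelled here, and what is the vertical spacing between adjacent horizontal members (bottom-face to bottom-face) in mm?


A ladder. The rung spacing is 273 mm.

Two tall 35×46 posts with 7 short bars between them — a ladder. Adjacent rungs sit at z = 242 and z = 515, so the spacing is 515 − 242 = 273 mm.


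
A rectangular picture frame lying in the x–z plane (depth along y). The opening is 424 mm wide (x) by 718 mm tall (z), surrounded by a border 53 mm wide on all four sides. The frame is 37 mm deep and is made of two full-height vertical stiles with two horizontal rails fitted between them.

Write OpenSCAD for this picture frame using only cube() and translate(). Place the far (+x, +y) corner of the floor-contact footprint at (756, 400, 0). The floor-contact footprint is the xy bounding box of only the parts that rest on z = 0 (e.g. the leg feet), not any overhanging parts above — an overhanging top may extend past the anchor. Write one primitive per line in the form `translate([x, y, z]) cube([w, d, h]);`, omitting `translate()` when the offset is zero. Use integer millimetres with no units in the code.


translate([226, 363, 0]) cube([53, 37, 824]);
translate([703, 363, 0]) cube([53, 37, 824]);
translate([279, 363, 0]) cube([424, 37, 53]);
translate([279, 363, 771]) cube([424, 37, 53]);


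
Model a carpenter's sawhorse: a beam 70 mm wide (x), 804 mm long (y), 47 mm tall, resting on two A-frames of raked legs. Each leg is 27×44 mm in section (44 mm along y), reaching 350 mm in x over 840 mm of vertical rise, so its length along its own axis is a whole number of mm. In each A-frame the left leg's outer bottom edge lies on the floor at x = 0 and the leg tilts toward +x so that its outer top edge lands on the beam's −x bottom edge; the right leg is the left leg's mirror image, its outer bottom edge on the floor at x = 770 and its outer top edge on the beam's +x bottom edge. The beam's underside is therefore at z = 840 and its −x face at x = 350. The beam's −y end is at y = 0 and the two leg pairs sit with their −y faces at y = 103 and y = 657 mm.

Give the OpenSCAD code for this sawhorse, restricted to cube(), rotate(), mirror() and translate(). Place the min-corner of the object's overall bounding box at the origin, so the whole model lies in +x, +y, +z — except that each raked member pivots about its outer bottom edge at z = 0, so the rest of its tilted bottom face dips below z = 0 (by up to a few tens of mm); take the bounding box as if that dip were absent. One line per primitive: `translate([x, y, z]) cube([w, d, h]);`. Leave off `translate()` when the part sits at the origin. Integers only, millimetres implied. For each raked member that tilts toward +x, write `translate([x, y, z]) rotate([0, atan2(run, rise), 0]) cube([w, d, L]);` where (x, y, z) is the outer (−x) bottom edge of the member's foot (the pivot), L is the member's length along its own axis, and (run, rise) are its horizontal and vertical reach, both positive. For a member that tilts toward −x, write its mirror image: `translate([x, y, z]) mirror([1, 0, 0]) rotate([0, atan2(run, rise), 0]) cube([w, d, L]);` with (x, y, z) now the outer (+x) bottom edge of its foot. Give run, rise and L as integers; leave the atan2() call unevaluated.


translate([350, 0, 840]) cube([70, 804, 47]);
translate([0, 103, 0]) rotate([0, atan2(350, 840), 0]) cube([27, 44, 910]);
translate([770, 103, 0]) mirror([1, 0, 0]) rotate([0, atan2(350, 840), 0]) cube([27, 44, 910]);
translate([0, 657, 0]) rotate([0, atan2(350, 840), 0]) cube([27, 44, 910]);
translate([770, 657, 0]) mirror([1, 0, 0]) rotate([0, atan2(350, 840), 0]) cube([27, 44, 910]);


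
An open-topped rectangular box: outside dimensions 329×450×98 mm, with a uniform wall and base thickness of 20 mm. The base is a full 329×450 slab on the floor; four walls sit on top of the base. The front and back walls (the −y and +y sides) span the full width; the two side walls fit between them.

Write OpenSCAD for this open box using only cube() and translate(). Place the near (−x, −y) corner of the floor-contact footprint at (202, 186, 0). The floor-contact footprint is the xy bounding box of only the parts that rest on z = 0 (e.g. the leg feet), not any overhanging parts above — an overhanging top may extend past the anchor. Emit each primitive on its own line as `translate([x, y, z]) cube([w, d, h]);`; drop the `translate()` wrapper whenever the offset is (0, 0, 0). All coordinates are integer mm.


translate([202, 186, 0]) cube([329, 450, 20]);
translate([202, 186, 20]) cube([329, 20, 78]);
translate([202, 616, 20]) cube([329, 20, 78]);
translate([202, 206, 20]) cube([20, 410, 78]);
translate([511, 206, 20]) cube([20, 410, 78]);


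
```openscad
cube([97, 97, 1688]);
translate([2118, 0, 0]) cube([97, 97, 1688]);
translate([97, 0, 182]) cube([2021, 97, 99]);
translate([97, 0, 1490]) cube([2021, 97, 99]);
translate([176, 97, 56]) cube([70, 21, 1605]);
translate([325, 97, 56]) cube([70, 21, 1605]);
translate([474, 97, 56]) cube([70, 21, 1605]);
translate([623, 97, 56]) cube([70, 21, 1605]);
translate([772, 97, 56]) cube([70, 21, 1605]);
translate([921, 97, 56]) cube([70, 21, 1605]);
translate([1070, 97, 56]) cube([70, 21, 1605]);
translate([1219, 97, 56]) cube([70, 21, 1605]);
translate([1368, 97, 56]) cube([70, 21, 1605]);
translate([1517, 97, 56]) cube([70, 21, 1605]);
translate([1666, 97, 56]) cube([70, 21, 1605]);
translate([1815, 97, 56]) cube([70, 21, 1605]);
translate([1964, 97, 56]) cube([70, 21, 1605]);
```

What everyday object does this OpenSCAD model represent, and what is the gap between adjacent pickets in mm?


A fence section. The picket gap is 79 mm.

Two posts, two rails, 13 pickets — a fence section. Span 2021 mm holds 13 pickets of 70 mm with 14 equal gaps: ⌊(2021 − 13·70) / 14⌋ = 79 mm.


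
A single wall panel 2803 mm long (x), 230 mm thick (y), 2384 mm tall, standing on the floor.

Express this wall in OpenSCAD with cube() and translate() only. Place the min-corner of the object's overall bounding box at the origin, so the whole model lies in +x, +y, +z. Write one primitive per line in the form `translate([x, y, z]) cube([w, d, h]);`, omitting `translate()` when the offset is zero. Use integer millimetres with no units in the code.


cube([2803, 230, 2384]);


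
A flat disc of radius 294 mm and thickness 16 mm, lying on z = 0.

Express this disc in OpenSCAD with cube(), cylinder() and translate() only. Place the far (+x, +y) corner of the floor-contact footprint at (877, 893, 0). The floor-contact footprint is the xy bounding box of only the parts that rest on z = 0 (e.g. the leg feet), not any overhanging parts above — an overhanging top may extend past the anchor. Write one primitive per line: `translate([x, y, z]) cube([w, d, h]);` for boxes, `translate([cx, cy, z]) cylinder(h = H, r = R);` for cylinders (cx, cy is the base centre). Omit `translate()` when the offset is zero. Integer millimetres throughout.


translate([583, 599, 0]) cylinder(h = 16, r = 294);


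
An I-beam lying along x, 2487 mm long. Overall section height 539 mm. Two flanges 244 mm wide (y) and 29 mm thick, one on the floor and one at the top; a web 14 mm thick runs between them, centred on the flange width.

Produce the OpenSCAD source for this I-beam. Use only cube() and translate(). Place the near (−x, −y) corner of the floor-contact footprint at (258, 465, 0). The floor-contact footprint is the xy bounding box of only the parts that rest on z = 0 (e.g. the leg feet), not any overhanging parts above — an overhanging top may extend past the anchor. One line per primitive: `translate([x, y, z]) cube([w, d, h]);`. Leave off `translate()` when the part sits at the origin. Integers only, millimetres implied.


translate([258, 465, 0]) cube([2487, 244, 29]);
translate([258, 580, 29]) cube([2487, 14, 481]);
translate([258, 465, 510]) cube([2487, 244, 29]);


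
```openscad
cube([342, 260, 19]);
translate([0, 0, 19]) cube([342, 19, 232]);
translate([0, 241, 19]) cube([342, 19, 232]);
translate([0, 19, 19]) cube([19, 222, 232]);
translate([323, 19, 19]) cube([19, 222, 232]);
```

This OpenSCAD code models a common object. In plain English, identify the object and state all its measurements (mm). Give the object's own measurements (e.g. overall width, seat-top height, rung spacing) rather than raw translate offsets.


An open-topped rectangular box: outside dimensions 342×260×251 mm, with a uniform wall and base thickness of 19 mm. The base is a full 342×260 slab on the floor; four walls sit on top of the base. The front and back walls (the −y and +y sides) span the full width; the two side walls fit between them.


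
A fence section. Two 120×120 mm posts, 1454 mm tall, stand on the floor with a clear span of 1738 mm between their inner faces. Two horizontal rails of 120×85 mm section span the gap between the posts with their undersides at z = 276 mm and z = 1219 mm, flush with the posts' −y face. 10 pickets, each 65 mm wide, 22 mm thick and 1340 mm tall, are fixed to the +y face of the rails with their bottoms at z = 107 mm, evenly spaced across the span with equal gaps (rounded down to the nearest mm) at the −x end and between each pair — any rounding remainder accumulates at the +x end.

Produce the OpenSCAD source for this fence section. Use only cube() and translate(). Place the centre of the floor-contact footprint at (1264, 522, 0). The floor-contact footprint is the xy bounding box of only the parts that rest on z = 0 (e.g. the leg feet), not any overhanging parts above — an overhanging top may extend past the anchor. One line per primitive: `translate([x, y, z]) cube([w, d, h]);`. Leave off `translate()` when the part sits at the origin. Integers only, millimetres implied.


translate([275, 462, 0]) cube([120, 120, 1454]);
translate([2133, 462, 0]) cube([120, 120, 1454]);
translate([395, 462, 276]) cube([1738, 120, 85]);
translate([395, 462, 1219]) cube([1738, 120, 85]);
translate([493, 582, 107]) cube([65, 22, 1340]);
translate([656, 582, 107]) cube([65, 22, 1340]);
translate([819, 582, 107]) cube([65, 22, 1340]);
translate([982, 582, 107]) cube([65, 22, 1340]);
translate([1145, 582, 107]) cube([65, 22, 1340]);
translate([1308, 582, 107]) cube([65, 22, 1340]);
translate([1471, 582, 107]) cube([65, 22, 1340]);
translate([1634, 582, 107]) cube([65, 22, 1340]);
translate([1797, 582, 107]) cube([65, 22, 1340]);
translate([1960, 582, 107]) cube([65, 22, 1340]);


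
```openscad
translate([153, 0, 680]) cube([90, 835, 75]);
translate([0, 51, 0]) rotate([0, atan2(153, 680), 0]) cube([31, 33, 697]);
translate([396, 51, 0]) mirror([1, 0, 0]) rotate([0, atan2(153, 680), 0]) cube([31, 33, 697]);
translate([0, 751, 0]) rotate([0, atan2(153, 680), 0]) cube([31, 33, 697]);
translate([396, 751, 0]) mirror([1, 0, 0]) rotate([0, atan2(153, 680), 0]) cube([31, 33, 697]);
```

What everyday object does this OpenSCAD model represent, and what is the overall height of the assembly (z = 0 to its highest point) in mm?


A sawhorse. The overall height is 755 mm.

A beam across two mirrored pairs of raked legs — a sawhorse. The beam's underside is at z = 680 (matching the legs' vertical rise in atan2(153, 680)) and the beam is 75 mm tall, so its top is at 680 + 75 = 755 mm. The raked legs top out at the beam's underside, so that is the highest point.


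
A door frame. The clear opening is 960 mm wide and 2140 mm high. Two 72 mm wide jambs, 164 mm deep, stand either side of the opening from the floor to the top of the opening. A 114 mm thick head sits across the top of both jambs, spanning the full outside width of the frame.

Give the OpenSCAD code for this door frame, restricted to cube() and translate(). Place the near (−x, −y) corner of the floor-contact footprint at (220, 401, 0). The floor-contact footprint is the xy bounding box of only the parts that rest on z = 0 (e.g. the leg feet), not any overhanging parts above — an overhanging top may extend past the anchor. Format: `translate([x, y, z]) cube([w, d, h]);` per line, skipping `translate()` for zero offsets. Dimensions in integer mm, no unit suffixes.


translate([220, 401, 0]) cube([72, 164, 2140]);
translate([1252, 401, 0]) cube([72, 164, 2140]);
translate([220, 401, 2140]) cube([1104, 164, 114]);


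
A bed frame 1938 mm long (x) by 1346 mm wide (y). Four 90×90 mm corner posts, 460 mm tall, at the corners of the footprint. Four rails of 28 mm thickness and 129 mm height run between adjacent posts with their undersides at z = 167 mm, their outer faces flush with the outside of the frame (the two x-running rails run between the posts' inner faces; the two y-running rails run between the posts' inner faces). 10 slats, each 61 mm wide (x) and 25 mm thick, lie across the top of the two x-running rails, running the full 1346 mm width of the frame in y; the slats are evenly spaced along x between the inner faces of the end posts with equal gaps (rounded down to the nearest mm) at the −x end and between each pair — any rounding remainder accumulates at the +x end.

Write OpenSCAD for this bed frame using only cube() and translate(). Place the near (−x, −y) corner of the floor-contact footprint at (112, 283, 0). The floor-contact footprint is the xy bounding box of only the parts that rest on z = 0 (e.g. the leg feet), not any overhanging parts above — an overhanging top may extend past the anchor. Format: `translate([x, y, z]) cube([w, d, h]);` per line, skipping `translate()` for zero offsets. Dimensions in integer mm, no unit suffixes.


translate([112, 283, 0]) cube([90, 90, 460]);
translate([112, 1539, 0]) cube([90, 90, 460]);
translate([1960, 283, 0]) cube([90, 90, 460]);
translate([1960, 1539, 0]) cube([90, 90, 460]);
translate([202, 283, 167]) cube([1758, 28, 129]);
translate([202, 1601, 167]) cube([1758, 28, 129]);
translate([112, 373, 167]) cube([28, 1166, 129]);
translate([2022, 373, 167]) cube([28, 1166, 129]);
translate([306, 283, 296]) cube([61, 1346, 25]);
translate([471, 283, 296]) cube([61, 1346, 25]);
translate([636, 283, 296]) cube([61, 1346, 25]);
translate([801, 283, 296]) cube([61, 1346, 25]);
translate([966, 283, 296]) cube([61, 1346, 25]);
translate([1131, 283, 296]) cube([61, 1346, 25]);
translate([1296, 283, 296]) cube([61, 1346, 25]);
translate([1461, 283, 296]) cube([61, 1346, 25]);
translate([1626, 283, 296]) cube([61, 1346, 25]);
translate([1791, 283, 296]) cube([61, 1346, 25]);
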